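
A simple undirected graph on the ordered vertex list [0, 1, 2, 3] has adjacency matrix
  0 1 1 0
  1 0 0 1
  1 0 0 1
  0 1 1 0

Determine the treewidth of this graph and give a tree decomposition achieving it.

Every bag has size at most 3, so the width is 3 − 1 = 2 and tw(G) ≤ 2. The edges 3–1–0–2–3 form a cycle, so G is not a tree and its treewidth is at least 2. The upper and lower bounds meet at 2, so that is the treewidth.

Treewidth 2.
One optimal decomposition is:
Bags: B1 = {0, 1, 3}  B2 = {0, 2, 3}
Tree: B1–B2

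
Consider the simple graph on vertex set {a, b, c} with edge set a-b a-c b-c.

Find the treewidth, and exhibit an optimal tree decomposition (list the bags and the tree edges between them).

With just one bag of size 3, the width is 3 − 1 = 2, so tw(G) ≤ 2. On the other hand G contains the 3-clique {a, b, c}. A clique must lie in a single bag of any decomposition, so no decomposition can have width below 2. Combining the bounds, tw(G) = 2.

Treewidth 2.
One optimal decomposition is:
Bags: B1 = {a, b, c}
Tree: (single bag)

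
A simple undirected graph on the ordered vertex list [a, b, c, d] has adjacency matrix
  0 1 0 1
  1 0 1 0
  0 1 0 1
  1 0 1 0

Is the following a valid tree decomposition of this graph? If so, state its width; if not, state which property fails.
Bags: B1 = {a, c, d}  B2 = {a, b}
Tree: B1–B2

No — edge (c,b) lies in no bag.

A tree decomposition must satisfy three properties: every vertex lies in some bag; for every edge, both endpoints lie together in some bag; and for every vertex, the bags containing it form a connected subtree. Here edge (c,b) lies in no bag, so the decomposition is invalid.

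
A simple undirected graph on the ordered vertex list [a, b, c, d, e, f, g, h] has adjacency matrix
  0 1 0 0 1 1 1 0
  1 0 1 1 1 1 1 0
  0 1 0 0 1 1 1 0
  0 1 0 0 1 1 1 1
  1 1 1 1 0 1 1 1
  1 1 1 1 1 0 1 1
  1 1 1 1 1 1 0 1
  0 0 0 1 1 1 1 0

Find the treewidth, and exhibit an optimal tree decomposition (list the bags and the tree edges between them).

Treewidth 4.
Bags: B1 = {b, d, e, f, g}  B2 = {d, e, f, g, h}  B3 = {a, b, e, f, g}  B4 = {b, c, e, f, g}
Tree: B1–B2, B1–B3, B3–B4

The largest bag has 5 vertices, giving width 4; this decomposition certifies tw(G) ≤ 4. Conversely, {d, e, f, g, h} is a clique of size 5, and the vertices of any clique must share a bag in every tree decomposition; so some bag has ≥ 5 vertices and tw(G) ≥ 4. Hence tw(G) = 4 exactly.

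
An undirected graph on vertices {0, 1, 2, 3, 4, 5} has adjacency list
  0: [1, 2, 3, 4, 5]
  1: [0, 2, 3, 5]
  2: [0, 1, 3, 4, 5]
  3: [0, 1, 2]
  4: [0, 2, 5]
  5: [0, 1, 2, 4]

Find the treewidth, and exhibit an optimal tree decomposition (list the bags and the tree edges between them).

The largest bag has 4 vertices, giving width 3; this decomposition certifies tw(G) ≤ 3. On the other hand G contains the 4-clique {0, 1, 2, 3}. A clique must lie in a single bag of any decomposition, so no decomposition can have width below 3. Therefore the treewidth is 3.

Treewidth 3.
One such decomposition:
Bags: B1 = {0, 1, 2, 3}  B2 = {0, 1, 2, 5}  B3 = {0, 2, 4, 5}
Tree: B1–B2, B2–B3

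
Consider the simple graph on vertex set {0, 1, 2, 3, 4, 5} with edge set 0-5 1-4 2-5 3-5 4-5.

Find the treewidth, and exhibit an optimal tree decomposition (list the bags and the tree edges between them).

The largest bag has 2 vertices, giving width 1; this decomposition certifies tw(G) ≤ 1. G has an edge, so its treewidth is at least 1. Combining the bounds, tw(G) = 1.

Treewidth 1.
One such decomposition:
Bags: B1 = {4, 5}  B2 = {1, 4}  B3 = {0, 5}  B4 = {3, 5}  B5 = {2, 5}
Tree: B1–B2, B1–B3, B3–B4, B4–B5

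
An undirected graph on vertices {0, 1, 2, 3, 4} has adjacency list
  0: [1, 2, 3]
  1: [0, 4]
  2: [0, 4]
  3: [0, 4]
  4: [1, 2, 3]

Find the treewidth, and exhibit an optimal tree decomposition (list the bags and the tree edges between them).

The largest bag has 3 vertices, giving width 2; this decomposition certifies tw(G) ≤ 2. Since 4–2–0–1–4 is a cycle in G, G is not acyclic. Forests are exactly the graphs of treewidth ≤ 1, so tw(G) ≥ 2. Therefore the treewidth is 2.

Treewidth 2.
One such decomposition:
Bags: B1 = {0, 2, 4}  B2 = {0, 1, 4}  B3 = {0, 3, 4}
Tree: B1–B2, B2–B3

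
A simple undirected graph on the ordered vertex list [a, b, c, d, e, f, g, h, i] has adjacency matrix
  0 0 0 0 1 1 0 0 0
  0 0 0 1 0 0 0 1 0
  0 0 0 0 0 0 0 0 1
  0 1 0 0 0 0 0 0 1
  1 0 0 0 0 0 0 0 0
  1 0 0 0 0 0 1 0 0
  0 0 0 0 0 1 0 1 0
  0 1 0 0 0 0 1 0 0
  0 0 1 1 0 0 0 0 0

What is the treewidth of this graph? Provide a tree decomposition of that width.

The largest bag has 2 vertices, giving width 1; this decomposition certifies tw(G) ≤ 1. G has an edge, so its treewidth is at least 1. Therefore the treewidth is 1.

Treewidth 1.
One optimal decomposition is:
Bags: B1 = {c, i}  B2 = {d, i}  B3 = {b, d}  B4 = {b, h}  B5 = {g, h}  B6 = {f, g}  B7 = {a, f}  B8 = {a, e}
Tree: B1–B2, B2–B3, B3–B4, B4–B5, B5–B6, B6–B7, B7–B8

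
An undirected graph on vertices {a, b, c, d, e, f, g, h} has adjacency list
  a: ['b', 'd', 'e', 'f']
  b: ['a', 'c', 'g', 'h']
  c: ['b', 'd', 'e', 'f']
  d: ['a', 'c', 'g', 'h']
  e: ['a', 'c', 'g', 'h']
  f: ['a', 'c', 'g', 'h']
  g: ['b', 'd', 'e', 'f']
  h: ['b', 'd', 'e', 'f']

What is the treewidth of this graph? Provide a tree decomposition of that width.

Each bag holds 5 vertices, so the decomposition has width 4, which upper-bounds the treewidth. For the lower bound: the 5 vertex sets {b,g}, {f,h}, {a,d}, {e}, {c} are disjoint, each induces a connected subgraph, and every pair is joined by at least one edge of G. Contracting each set to a single vertex therefore yields K_{5} as a minor, and since treewidth is minor-monotone, tw(G) ≥ tw(K_{5}) = 4. Combining the bounds, tw(G) = 4.

Treewidth 4.
Bags: B1 = {b, d, e, f, g}  B2 = {b, d, e, f, h}  B3 = {a, b, d, e, f}  B4 = {b, c, d, e, f}
Tree: B1–B2, B2–B3, B3–B4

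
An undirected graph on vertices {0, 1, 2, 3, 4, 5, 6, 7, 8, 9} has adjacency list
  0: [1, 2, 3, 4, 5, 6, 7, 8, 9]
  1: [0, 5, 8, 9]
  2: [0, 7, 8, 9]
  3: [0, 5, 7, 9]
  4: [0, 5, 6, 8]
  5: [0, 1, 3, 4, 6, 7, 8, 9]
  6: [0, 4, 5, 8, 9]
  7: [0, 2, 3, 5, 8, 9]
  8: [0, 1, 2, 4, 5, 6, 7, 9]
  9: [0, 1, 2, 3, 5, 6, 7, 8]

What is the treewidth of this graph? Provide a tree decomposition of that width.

Each bag holds 5 vertices, so the decomposition has width 4, which upper-bounds the treewidth. For the lower bound, the 5 vertices {0, 2, 7, 8, 9} are pairwise adjacent, and any tree decomposition puts a clique entirely inside one bag — forcing width ≥ 4. Combining the bounds, tw(G) = 4.

Treewidth 4.
One optimal decomposition is:
Bags: B1 = {0, 1, 5, 8, 9}  B2 = {0, 5, 7, 8, 9}  B3 = {0, 5, 6, 8, 9}  B4 = {0, 2, 7, 8, 9}  B5 = {0, 3, 5, 7, 9}  B6 = {0, 4, 5, 6, 8}
Tree: B1–B2, B1–B3, B2–B4, B2–B5, B3–B6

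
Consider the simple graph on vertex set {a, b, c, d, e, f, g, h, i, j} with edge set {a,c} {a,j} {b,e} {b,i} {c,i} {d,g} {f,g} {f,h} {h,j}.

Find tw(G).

A width-1 tree decomposition is:
Bags: B1 = {b, e}  B2 = {b, i}  B3 = {c, i}  B4 = {a, c}  B5 = {a, j}  B6 = {h, j}  B7 = {f, h}  B8 = {f, g}  B9 = {d, g}
Tree: B1–B2, B2–B3, B3–B4, B4–B5, B5–B6, B6–B7, B7–B8, B8–B9
Each bag holds 2 vertices, so the decomposition has width 1, which upper-bounds the treewidth. Any graph with an edge has treewidth ≥ 1, and G has the edge e–b. Combining the bounds, tw(G) = 1.

1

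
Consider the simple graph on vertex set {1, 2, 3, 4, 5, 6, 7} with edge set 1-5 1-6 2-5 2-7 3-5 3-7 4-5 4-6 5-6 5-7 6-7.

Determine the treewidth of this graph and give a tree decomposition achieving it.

The largest bag has 3 vertices, giving width 2; this decomposition certifies tw(G) ≤ 2. On the other hand G contains the 3-clique {2, 5, 7}. A clique must lie in a single bag of any decomposition, so no decomposition can have width below 2. The upper and lower bounds meet at 2, so that is the treewidth.

Treewidth 2.
Bags: B1 = {5, 6, 7}  B2 = {4, 5, 6}  B3 = {3, 5, 7}  B4 = {2, 5, 7}  B5 = {1, 5, 6}
Tree: B1–B2, B1–B3, B1–B4, B1–B5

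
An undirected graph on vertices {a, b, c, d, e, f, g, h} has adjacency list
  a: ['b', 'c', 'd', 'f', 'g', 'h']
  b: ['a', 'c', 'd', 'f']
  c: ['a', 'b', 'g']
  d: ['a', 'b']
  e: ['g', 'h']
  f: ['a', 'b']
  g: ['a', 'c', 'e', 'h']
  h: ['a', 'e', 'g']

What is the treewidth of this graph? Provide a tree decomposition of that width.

The largest bag has 3 vertices, giving width 2; this decomposition certifies tw(G) ≤ 2. Conversely, {e, g, h} is a clique of size 3, and the vertices of any clique must share a bag in every tree decomposition; so some bag has ≥ 3 vertices and tw(G) ≥ 2. Hence tw(G) = 2 exactly.

Treewidth 2.
Bags: B1 = {a, c, g}  B2 = {a, b, c}  B3 = {a, b, f}  B4 = {a, g, h}  B5 = {e, g, h}  B6 = {a, b, d}
Tree: B1–B2, B2–B3, B1–B4, B4–B5, B2–B6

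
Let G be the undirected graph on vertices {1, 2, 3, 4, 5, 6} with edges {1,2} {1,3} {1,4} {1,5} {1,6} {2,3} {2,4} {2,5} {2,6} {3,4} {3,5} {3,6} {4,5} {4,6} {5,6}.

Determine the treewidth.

A width-5 tree decomposition is:
Bags: B1 = {1, 2, 3, 4, 5, 6}
Tree: (single bag)
With just one bag of size 6, the width is 6 − 1 = 5, so tw(G) ≤ 5. On the other hand G contains the 6-clique {1, 2, 3, 4, 5, 6}. A clique must lie in a single bag of any decomposition, so no decomposition can have width below 5. The upper and lower bounds meet at 5, so that is the treewidth.

5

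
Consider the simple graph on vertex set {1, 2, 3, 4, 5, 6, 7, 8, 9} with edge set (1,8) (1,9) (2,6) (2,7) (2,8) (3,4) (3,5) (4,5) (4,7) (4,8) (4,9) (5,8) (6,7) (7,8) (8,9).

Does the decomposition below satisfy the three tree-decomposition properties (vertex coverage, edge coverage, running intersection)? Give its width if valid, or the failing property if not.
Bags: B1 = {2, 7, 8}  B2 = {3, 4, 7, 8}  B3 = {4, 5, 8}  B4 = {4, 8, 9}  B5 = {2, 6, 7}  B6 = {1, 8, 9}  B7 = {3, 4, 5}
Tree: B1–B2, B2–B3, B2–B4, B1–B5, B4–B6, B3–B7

A tree decomposition must satisfy three properties: every vertex lies in some bag; for every edge, both endpoints lie together in some bag; and for every vertex, the bags containing it form a connected subtree. Here bags containing vertex 3 are not connected in the tree, so the decomposition is invalid.

No — bags containing vertex 3 are not connected in the tree.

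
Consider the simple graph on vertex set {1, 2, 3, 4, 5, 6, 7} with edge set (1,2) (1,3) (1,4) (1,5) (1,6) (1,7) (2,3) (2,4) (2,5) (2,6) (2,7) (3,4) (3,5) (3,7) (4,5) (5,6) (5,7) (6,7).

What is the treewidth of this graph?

4

A width-4 tree decomposition is:
Bags: B1 = {1, 2, 5, 6, 7}  B2 = {1, 2, 3, 5, 7}  B3 = {1, 2, 3, 4, 5}
Tree: B1–B2, B2–B3
Every bag has size at most 5, so the width is 5 − 1 = 4 and tw(G) ≤ 4. Conversely, {1, 2, 3, 4, 5} is a clique of size 5, and the vertices of any clique must share a bag in every tree decomposition; so some bag has ≥ 5 vertices and tw(G) ≥ 4. Hence tw(G) = 4 exactly.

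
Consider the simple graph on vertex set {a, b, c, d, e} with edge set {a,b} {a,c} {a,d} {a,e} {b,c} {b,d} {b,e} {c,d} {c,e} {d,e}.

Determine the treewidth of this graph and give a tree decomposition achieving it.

With just one bag of size 5, the width is 5 − 1 = 4, so tw(G) ≤ 4. For the lower bound, the 5 vertices {a, b, c, d, e} are pairwise adjacent, and any tree decomposition puts a clique entirely inside one bag — forcing width ≥ 4. Combining the bounds, tw(G) = 4.

Treewidth 4.
Bags: B1 = {a, b, c, d, e}
Tree: (single bag)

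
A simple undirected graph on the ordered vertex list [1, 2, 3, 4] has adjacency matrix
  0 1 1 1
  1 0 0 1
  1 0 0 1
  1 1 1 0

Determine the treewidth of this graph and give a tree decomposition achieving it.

Treewidth 2.
One such decomposition:
Bags: B1 = {1, 3, 4}  B2 = {1, 2, 4}
Tree: B1–B2

Every bag has size at most 3, so the width is 3 − 1 = 2 and tw(G) ≤ 2. For the lower bound, the 3 vertices {1, 2, 4} are pairwise adjacent, and any tree decomposition puts a clique entirely inside one bag — forcing width ≥ 2. The upper and lower bounds meet at 2, so that is the treewidth.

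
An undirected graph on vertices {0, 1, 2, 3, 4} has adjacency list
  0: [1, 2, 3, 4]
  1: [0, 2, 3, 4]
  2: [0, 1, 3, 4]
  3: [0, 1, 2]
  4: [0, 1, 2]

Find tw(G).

3

A width-3 tree decomposition is:
Bags: B1 = {0, 1, 2, 4}  B2 = {0, 1, 2, 3}
Tree: B1–B2
Every bag has size at most 4, so the width is 4 − 1 = 3 and tw(G) ≤ 3. Conversely, {0, 1, 2, 3} is a clique of size 4, and the vertices of any clique must share a bag in every tree decomposition; so some bag has ≥ 4 vertices and tw(G) ≥ 3. Therefore the treewidth is 3.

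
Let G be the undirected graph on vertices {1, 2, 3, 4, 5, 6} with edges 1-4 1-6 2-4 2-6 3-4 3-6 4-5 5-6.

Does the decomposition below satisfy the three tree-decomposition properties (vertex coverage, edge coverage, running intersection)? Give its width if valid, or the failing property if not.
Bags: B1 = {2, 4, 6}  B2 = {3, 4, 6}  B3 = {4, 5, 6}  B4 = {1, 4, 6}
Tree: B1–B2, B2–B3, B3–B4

Yes; width 2.

Every vertex of G appears in some bag (union = {1, 2, 3, 4, 5, 6}); every edge is covered by a bag; and for each vertex v the set of bags containing v is connected in the bag tree. The decomposition is therefore valid. The largest bag has 3 vertices, so the width is 2.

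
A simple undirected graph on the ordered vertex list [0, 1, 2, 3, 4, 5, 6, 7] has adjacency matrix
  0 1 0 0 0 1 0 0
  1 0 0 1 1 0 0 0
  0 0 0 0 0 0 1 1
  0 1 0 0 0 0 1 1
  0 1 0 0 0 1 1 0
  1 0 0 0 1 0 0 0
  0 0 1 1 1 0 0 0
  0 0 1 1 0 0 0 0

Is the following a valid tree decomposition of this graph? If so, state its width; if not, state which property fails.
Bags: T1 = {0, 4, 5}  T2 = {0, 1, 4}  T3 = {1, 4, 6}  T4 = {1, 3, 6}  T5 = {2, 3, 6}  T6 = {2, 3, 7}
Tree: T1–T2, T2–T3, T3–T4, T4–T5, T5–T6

Yes; width 2.

Checking the three conditions: (i) the bags cover all of {0, 1, 2, 3, 4, 5, 6, 7}; (ii) for each edge, some bag contains both endpoints; (iii) the bags containing any fixed vertex form a subtree. All hold, so the decomposition is valid with width 3 − 1 = 2.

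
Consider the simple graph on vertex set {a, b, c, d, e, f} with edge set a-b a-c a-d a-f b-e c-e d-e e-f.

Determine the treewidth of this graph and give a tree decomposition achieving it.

Treewidth 2.
One optimal decomposition is:
Bags: B1 = {a, e, f}  B2 = {a, b, e}  B3 = {a, c, e}  B4 = {a, d, e}
Tree: B1–B2, B2–B3, B3–B4

Every bag has size at most 3, so the width is 3 − 1 = 2 and tw(G) ≤ 2. The edges f–a–b–e–f form a cycle, so G is not a tree and its treewidth is at least 2. Combining the bounds, tw(G) = 2.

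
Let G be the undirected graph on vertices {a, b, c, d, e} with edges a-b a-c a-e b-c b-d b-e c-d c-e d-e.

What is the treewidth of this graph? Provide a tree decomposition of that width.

Treewidth 3.
One optimal decomposition is:
Bags: B1 = {b, c, d, e}  B2 = {a, b, c, e}
Tree: B1–B2

Each bag holds 4 vertices, so the decomposition has width 3, which upper-bounds the treewidth. For the lower bound, the 4 vertices {b, c, d, e} are pairwise adjacent, and any tree decomposition puts a clique entirely inside one bag — forcing width ≥ 3. Hence tw(G) = 3 exactly.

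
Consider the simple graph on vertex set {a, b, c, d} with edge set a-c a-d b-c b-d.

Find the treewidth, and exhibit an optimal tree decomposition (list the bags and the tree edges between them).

Every bag has size at most 3, so the width is 3 − 1 = 2 and tw(G) ≤ 2. Since b–c–a–d–b is a cycle in G, G is not acyclic. Forests are exactly the graphs of treewidth ≤ 1, so tw(G) ≥ 2. Hence tw(G) = 2 exactly.

Treewidth 2.
One such decomposition:
Bags: B1 = {a, b, c}  B2 = {a, b, d}
Tree: B1–B2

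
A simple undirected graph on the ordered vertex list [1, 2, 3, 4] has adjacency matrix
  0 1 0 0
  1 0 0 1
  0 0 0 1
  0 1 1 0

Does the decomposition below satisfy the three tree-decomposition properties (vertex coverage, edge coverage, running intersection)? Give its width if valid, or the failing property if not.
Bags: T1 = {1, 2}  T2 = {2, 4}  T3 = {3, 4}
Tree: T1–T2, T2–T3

Vertex coverage: the bags together contain {1, 2, 3, 4}, the full vertex set. Edge coverage: each edge of G has both endpoints in at least one bag. Running intersection: for every vertex, the bags containing it form a connected subtree. All three properties hold, so this is a valid tree decomposition of width max|bag| − 1 = 1, and hence tw(G) ≤ 1.

Yes; width 1.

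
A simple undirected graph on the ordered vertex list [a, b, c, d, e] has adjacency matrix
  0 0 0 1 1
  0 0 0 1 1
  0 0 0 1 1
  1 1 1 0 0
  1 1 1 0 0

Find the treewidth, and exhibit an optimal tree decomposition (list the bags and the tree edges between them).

Treewidth 2.
One optimal decomposition is:
Bags: B1 = {b, d, e}  B2 = {c, d, e}  B3 = {a, d, e}
Tree: B1–B2, B2–B3

Each bag holds 3 vertices, so the decomposition has width 2, which upper-bounds the treewidth. The edges b–d–c–e–b form a cycle, so G is not a tree and its treewidth is at least 2. Therefore the treewidth is 2.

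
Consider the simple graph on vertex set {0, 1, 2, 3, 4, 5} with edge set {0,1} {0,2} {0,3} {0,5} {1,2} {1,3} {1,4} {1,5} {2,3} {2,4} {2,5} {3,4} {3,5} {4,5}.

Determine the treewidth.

4

A width-4 tree decomposition is:
Bags: B1 = {1, 2, 3, 4, 5}  B2 = {0, 1, 2, 3, 5}
Tree: B1–B2
The largest bag has 5 vertices, giving width 4; this decomposition certifies tw(G) ≤ 4. For the lower bound, the 5 vertices {0, 1, 2, 3, 5} are pairwise adjacent, and any tree decomposition puts a clique entirely inside one bag — forcing width ≥ 4. Combining the bounds, tw(G) = 4.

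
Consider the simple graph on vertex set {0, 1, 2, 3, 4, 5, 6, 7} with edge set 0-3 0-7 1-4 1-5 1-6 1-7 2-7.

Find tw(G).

1

A width-1 tree decomposition is:
Bags: B1 = {0, 3}  B2 = {0, 7}  B3 = {2, 7}  B4 = {1, 7}  B5 = {1, 4}  B6 = {1, 6}  B7 = {1, 5}
Tree: B1–B2, B2–B3, B3–B4, B4–B5, B5–B6, B6–B7
Every bag has size at most 2, so the width is 2 − 1 = 1 and tw(G) ≤ 1. Any graph with an edge has treewidth ≥ 1, and G has the edge 0–3. Combining the bounds, tw(G) = 1.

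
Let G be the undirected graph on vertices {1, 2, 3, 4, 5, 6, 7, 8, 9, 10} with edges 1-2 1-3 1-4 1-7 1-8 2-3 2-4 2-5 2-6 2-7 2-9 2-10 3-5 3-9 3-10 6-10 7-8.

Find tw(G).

A width-2 tree decomposition is:
Bags: B1 = {1, 2, 7}  B2 = {1, 7, 8}  B3 = {1, 2, 4}  B4 = {1, 2, 3}  B5 = {2, 3, 9}  B6 = {2, 3, 10}  B7 = {2, 3, 5}  B8 = {2, 6, 10}
Tree: B1–B2, B1–B3, B1–B4, B4–B5, B4–B6, B6–B7, B6–B8
The largest bag has 3 vertices, giving width 2; this decomposition certifies tw(G) ≤ 2. On the other hand G contains the 3-clique {1, 7, 8}. A clique must lie in a single bag of any decomposition, so no decomposition can have width below 2. The upper and lower bounds meet at 2, so that is the treewidth.

2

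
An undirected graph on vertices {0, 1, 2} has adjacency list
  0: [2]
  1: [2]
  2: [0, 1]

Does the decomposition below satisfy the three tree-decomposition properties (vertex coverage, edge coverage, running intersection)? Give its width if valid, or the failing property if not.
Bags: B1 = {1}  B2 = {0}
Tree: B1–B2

A tree decomposition must satisfy three properties: every vertex lies in some bag; for every edge, both endpoints lie together in some bag; and for every vertex, the bags containing it form a connected subtree. Here vertex 2 appears in no bag, so the decomposition is invalid.

No — vertex 2 appears in no bag.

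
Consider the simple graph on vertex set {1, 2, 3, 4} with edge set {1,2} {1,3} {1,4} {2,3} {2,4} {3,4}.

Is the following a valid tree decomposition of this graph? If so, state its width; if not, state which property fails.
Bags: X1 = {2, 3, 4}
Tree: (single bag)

A tree decomposition must satisfy three properties: every vertex lies in some bag; for every edge, both endpoints lie together in some bag; and for every vertex, the bags containing it form a connected subtree. Here vertex 1 appears in no bag, so the decomposition is invalid.

No — vertex 1 appears in no bag.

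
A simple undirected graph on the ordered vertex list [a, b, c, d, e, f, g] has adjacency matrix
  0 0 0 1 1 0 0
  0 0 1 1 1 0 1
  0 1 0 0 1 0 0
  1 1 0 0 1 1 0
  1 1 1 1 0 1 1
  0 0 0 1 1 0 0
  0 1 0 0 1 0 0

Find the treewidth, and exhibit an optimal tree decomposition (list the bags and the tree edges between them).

Treewidth 2.
Bags: B1 = {b, d, e}  B2 = {b, c, e}  B3 = {a, d, e}  B4 = {b, e, g}  B5 = {d, e, f}
Tree: B1–B2, B1–B3, B2–B4, B1–B5

Each bag holds 3 vertices, so the decomposition has width 2, which upper-bounds the treewidth. Conversely, {a, d, e} is a clique of size 3, and the vertices of any clique must share a bag in every tree decomposition; so some bag has ≥ 3 vertices and tw(G) ≥ 2. Therefore the treewidth is 2.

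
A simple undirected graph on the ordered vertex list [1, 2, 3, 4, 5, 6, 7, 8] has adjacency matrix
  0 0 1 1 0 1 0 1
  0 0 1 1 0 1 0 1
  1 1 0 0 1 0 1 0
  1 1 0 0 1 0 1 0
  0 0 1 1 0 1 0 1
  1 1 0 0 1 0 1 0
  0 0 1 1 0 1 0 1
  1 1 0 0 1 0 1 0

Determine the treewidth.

4

A width-4 tree decomposition is:
Bags: B1 = {1, 2, 5, 6, 7}  B2 = {1, 2, 3, 5, 7}  B3 = {1, 2, 4, 5, 7}  B4 = {1, 2, 5, 7, 8}
Tree: B1–B2, B2–B3, B3–B4
Each bag holds 5 vertices, so the decomposition has width 4, which upper-bounds the treewidth. For the lower bound: the 5 vertex sets {2,6}, {3,5}, {1,4}, {7}, {8} are disjoint, each induces a connected subgraph, and every pair is joined by at least one edge of G. Contracting each set to a single vertex therefore yields K_{5} as a minor, and since treewidth is minor-monotone, tw(G) ≥ tw(K_{5}) = 4. Combining the bounds, tw(G) = 4.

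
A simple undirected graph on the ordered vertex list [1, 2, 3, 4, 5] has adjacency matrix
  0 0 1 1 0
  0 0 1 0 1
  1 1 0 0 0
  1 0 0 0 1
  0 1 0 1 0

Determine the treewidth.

A width-2 tree decomposition is:
Bags: B1 = {1, 2, 3}  B2 = {1, 2, 5}  B3 = {1, 4, 5}
Tree: B1–B2, B2–B3
Each bag holds 3 vertices, so the decomposition has width 2, which upper-bounds the treewidth. For the lower bound, G contains the cycle 1–3–2–5–4–1, so G is not a forest; only forests have treewidth ≤ 1, hence tw(G) ≥ 2. The upper and lower bounds meet at 2, so that is the treewidth.

2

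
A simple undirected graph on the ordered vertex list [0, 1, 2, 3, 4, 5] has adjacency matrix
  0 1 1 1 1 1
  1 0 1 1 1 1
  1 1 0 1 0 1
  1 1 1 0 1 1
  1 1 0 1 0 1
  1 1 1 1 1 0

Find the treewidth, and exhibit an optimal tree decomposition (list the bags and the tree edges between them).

Treewidth 4.
One such decomposition:
Bags: B1 = {0, 1, 2, 3, 5}  B2 = {0, 1, 3, 4, 5}
Tree: B1–B2

Each bag holds 5 vertices, so the decomposition has width 4, which upper-bounds the treewidth. On the other hand G contains the 5-clique {0, 1, 2, 3, 5}. A clique must lie in a single bag of any decomposition, so no decomposition can have width below 4. Therefore the treewidth is 4.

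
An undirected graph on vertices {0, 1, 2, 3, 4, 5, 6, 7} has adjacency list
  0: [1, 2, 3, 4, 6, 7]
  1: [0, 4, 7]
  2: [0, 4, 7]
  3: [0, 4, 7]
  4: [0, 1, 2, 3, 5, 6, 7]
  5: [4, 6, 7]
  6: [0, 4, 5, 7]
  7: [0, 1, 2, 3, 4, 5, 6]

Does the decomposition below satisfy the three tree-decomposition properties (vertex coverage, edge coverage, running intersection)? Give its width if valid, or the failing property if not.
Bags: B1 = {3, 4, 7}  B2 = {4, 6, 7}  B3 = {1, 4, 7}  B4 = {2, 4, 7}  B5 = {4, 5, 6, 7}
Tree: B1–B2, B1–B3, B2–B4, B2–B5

No — vertex 0 appears in no bag.

A tree decomposition must satisfy three properties: every vertex lies in some bag; for every edge, both endpoints lie together in some bag; and for every vertex, the bags containing it form a connected subtree. Here vertex 0 appears in no bag, so the decomposition is invalid.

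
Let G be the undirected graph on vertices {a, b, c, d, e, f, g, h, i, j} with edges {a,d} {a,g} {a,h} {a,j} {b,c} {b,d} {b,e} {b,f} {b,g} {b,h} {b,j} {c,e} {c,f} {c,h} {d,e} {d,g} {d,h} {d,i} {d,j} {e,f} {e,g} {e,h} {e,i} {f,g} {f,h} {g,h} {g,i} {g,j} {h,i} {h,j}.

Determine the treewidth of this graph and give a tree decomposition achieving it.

Treewidth 4.
One such decomposition:
Bags: B1 = {b, d, e, g, h}  B2 = {b, d, g, h, j}  B3 = {d, e, g, h, i}  B4 = {b, e, f, g, h}  B5 = {b, c, e, f, h}  B6 = {a, d, g, h, j}
Tree: B1–B2, B1–B3, B1–B4, B4–B5, B2–B6

The largest bag has 5 vertices, giving width 4; this decomposition certifies tw(G) ≤ 4. Conversely, {a, d, g, h, j} is a clique of size 5, and the vertices of any clique must share a bag in every tree decomposition; so some bag has ≥ 5 vertices and tw(G) ≥ 4. Hence tw(G) = 4 exactly.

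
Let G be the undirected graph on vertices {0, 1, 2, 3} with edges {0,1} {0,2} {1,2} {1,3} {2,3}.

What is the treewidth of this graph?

2

A width-2 tree decomposition is:
Bags: B1 = {1, 2, 3}  B2 = {0, 1, 2}
Tree: B1–B2
The largest bag has 3 vertices, giving width 2; this decomposition certifies tw(G) ≤ 2. For the lower bound, the 3 vertices {0, 1, 2} are pairwise adjacent, and any tree decomposition puts a clique entirely inside one bag — forcing width ≥ 2. Hence tw(G) = 2 exactly.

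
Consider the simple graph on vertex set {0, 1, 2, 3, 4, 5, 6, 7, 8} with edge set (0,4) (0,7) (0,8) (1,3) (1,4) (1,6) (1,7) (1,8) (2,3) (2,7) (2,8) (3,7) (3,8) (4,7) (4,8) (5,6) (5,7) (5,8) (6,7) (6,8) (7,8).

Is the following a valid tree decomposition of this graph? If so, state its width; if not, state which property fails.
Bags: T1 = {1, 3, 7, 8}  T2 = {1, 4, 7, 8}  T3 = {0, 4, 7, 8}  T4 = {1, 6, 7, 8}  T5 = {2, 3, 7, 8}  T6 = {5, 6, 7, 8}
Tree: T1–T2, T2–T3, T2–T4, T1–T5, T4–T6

Every vertex of G appears in some bag (union = {0, 1, 2, 3, 4, 5, 6, 7, 8}); every edge is covered by a bag; and for each vertex v the set of bags containing v is connected in the bag tree. The decomposition is therefore valid. The largest bag has 4 vertices, so the width is 3.

Yes; width 3.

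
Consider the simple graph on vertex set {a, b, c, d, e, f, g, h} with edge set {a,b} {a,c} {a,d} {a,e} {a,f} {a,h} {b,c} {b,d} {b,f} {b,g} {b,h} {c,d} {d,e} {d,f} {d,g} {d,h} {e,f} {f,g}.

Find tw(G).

3

A width-3 tree decomposition is:
Bags: B1 = {a, b, d, h}  B2 = {a, b, d, f}  B3 = {b, d, f, g}  B4 = {a, b, c, d}  B5 = {a, d, e, f}
Tree: B1–B2, B2–B3, B2–B4, B2–B5
The largest bag has 4 vertices, giving width 3; this decomposition certifies tw(G) ≤ 3. Conversely, {a, d, e, f} is a clique of size 4, and the vertices of any clique must share a bag in every tree decomposition; so some bag has ≥ 4 vertices and tw(G) ≥ 3. Hence tw(G) = 3 exactly.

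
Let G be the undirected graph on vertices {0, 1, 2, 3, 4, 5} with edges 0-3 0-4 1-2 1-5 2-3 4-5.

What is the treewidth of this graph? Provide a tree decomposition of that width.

Treewidth 2.
One optimal decomposition is:
Bags: B1 = {1, 2, 3}  B2 = {0, 1, 3}  B3 = {0, 1, 4}  B4 = {1, 4, 5}
Tree: B1–B2, B2–B3, B3–B4

Every bag has size at most 3, so the width is 3 − 1 = 2 and tw(G) ≤ 2. For the lower bound, G contains the cycle 1–2–3–0–4–5–1, so G is not a forest; only forests have treewidth ≤ 1, hence tw(G) ≥ 2. Hence tw(G) = 2 exactly.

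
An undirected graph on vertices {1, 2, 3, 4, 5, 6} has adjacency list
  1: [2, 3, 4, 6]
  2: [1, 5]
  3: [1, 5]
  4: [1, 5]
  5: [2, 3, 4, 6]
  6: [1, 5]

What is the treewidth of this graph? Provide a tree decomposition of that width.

Treewidth 2.
Bags: B1 = {1, 3, 5}  B2 = {1, 5, 6}  B3 = {1, 4, 5}  B4 = {1, 2, 5}
Tree: B1–B2, B2–B3, B3–B4

Every bag has size at most 3, so the width is 3 − 1 = 2 and tw(G) ≤ 2. For the lower bound, G contains the cycle 3–5–6–1–3, so G is not a forest; only forests have treewidth ≤ 1, hence tw(G) ≥ 2. The upper and lower bounds meet at 2, so that is the treewidth.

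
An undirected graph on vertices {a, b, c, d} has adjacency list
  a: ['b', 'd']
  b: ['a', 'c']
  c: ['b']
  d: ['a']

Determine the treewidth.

A width-1 tree decomposition is:
Bags: B1 = {b, c}  B2 = {a, b}  B3 = {a, d}
Tree: B1–B2, B2–B3
Each bag holds 2 vertices, so the decomposition has width 1, which upper-bounds the treewidth. Any graph with an edge has treewidth ≥ 1, and G has the edge c–b. Combining the bounds, tw(G) = 1.

1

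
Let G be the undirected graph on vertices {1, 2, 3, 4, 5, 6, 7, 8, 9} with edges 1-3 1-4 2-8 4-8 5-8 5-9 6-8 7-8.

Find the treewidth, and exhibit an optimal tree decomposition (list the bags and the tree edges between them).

Every bag has size at most 2, so the width is 2 − 1 = 1 and tw(G) ≤ 1. Since G has at least one edge (e.g. 4–8), it is not an edgeless graph, so tw(G) ≥ 1. Therefore the treewidth is 1.

Treewidth 1.
Bags: B1 = {4, 8}  B2 = {2, 8}  B3 = {1, 4}  B4 = {7, 8}  B5 = {6, 8}  B6 = {5, 8}  B7 = {1, 3}  B8 = {5, 9}
Tree: B1–B2, B1–B3, B1–B4, B1–B5, B1–B6, B3–B7, B6–B8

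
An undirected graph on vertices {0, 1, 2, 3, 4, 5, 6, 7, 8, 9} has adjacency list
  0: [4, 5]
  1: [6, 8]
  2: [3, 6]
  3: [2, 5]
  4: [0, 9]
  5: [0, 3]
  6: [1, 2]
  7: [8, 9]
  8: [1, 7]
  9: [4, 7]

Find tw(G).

2

A width-2 tree decomposition is:
Bags: B1 = {1, 7, 8}  B2 = {1, 7, 9}  B3 = {1, 4, 9}  B4 = {0, 1, 4}  B5 = {0, 1, 5}  B6 = {1, 3, 5}  B7 = {1, 2, 3}  B8 = {1, 2, 6}
Tree: B1–B2, B2–B3, B3–B4, B4–B5, B5–B6, B6–B7, B7–B8
Each bag holds 3 vertices, so the decomposition has width 2, which upper-bounds the treewidth. Since 1–8–7–9–4–0–5–3–2–6–1 is a cycle in G, G is not acyclic. Forests are exactly the graphs of treewidth ≤ 1, so tw(G) ≥ 2. Hence tw(G) = 2 exactly.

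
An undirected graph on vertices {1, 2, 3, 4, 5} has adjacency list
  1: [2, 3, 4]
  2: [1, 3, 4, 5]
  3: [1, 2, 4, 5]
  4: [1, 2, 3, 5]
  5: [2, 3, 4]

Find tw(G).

A width-3 tree decomposition is:
Bags: B1 = {1, 2, 3, 4}  B2 = {2, 3, 4, 5}
Tree: B1–B2
The largest bag has 4 vertices, giving width 3; this decomposition certifies tw(G) ≤ 3. For the lower bound, the 4 vertices {1, 2, 3, 4} are pairwise adjacent, and any tree decomposition puts a clique entirely inside one bag — forcing width ≥ 3. The upper and lower bounds meet at 3, so that is the treewidth.

3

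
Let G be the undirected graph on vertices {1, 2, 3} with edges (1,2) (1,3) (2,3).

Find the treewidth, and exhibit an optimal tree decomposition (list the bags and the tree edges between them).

With just one bag of size 3, the width is 3 − 1 = 2, so tw(G) ≤ 2. For the lower bound, the 3 vertices {1, 2, 3} are pairwise adjacent, and any tree decomposition puts a clique entirely inside one bag — forcing width ≥ 2. The upper and lower bounds meet at 2, so that is the treewidth.

Treewidth 2.
Bags: B1 = {1, 2, 3}
Tree: (single bag)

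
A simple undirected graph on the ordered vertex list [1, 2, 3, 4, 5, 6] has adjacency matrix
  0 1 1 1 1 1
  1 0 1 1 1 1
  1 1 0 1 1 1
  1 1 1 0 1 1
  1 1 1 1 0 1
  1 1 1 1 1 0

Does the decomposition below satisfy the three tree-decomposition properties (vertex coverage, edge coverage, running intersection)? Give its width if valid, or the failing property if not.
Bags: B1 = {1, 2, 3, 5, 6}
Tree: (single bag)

No — vertex 4 appears in no bag.

A tree decomposition must satisfy three properties: every vertex lies in some bag; for every edge, both endpoints lie together in some bag; and for every vertex, the bags containing it form a connected subtree. Here vertex 4 appears in no bag, so the decomposition is invalid.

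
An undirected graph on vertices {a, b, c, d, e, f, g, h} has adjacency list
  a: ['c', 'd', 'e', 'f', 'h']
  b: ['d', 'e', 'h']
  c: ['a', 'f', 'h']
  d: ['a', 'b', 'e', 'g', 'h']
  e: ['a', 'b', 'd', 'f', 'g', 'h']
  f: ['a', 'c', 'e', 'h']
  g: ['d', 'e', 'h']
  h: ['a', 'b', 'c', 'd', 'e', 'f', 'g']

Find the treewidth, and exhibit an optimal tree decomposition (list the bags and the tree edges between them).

Each bag holds 4 vertices, so the decomposition has width 3, which upper-bounds the treewidth. For the lower bound, the 4 vertices {d, e, g, h} are pairwise adjacent, and any tree decomposition puts a clique entirely inside one bag — forcing width ≥ 3. Therefore the treewidth is 3.

Treewidth 3.
Bags: B1 = {a, e, f, h}  B2 = {a, d, e, h}  B3 = {d, e, g, h}  B4 = {b, d, e, h}  B5 = {a, c, f, h}
Tree: B1–B2, B2–B3, B2–B4, B1–B5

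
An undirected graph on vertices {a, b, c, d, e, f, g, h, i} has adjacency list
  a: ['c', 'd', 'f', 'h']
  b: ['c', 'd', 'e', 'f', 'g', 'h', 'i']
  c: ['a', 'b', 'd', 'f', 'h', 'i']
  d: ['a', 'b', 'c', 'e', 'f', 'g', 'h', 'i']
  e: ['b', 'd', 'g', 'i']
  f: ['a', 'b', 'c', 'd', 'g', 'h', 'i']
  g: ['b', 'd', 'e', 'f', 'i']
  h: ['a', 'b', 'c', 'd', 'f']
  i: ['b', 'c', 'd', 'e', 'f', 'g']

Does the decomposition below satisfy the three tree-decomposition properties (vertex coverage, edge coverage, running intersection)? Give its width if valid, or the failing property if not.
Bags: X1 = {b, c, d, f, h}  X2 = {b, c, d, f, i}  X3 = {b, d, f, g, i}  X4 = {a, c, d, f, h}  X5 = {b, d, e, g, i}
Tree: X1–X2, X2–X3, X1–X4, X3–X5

Yes; width 4.

Vertex coverage: the bags together contain {a, b, c, d, e, f, g, h, i}, the full vertex set. Edge coverage: each edge of G has both endpoints in at least one bag. Running intersection: for every vertex, the bags containing it form a connected subtree. All three properties hold, so this is a valid tree decomposition of width max|bag| − 1 = 4, and hence tw(G) ≤ 4.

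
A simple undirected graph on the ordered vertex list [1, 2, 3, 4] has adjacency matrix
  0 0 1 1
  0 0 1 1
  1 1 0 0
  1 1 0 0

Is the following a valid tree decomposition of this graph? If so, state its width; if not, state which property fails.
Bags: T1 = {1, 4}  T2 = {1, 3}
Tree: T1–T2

No — vertex 2 appears in no bag.

A tree decomposition must satisfy three properties: every vertex lies in some bag; for every edge, both endpoints lie together in some bag; and for every vertex, the bags containing it form a connected subtree. Here vertex 2 appears in no bag, so the decomposition is invalid.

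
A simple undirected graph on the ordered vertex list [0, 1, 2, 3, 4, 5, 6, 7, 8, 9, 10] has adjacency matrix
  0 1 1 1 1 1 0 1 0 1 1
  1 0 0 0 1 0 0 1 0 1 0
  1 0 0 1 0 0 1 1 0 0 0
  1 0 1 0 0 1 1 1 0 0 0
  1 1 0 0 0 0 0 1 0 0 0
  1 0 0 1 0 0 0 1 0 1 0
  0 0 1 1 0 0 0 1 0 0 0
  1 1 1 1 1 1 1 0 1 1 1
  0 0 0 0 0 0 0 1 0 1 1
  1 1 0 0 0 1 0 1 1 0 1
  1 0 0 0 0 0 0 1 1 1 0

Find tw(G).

3

A width-3 tree decomposition is:
Bags: B1 = {0, 7, 9, 10}  B2 = {0, 5, 7, 9}  B3 = {0, 3, 5, 7}  B4 = {0, 1, 7, 9}  B5 = {7, 8, 9, 10}  B6 = {0, 1, 4, 7}  B7 = {0, 2, 3, 7}  B8 = {2, 3, 6, 7}
Tree: B1–B2, B2–B3, B1–B4, B1–B5, B4–B6, B3–B7, B7–B8
Every bag has size at most 4, so the width is 4 − 1 = 3 and tw(G) ≤ 3. For the lower bound, the 4 vertices {0, 1, 7, 9} are pairwise adjacent, and any tree decomposition puts a clique entirely inside one bag — forcing width ≥ 3. Therefore the treewidth is 3.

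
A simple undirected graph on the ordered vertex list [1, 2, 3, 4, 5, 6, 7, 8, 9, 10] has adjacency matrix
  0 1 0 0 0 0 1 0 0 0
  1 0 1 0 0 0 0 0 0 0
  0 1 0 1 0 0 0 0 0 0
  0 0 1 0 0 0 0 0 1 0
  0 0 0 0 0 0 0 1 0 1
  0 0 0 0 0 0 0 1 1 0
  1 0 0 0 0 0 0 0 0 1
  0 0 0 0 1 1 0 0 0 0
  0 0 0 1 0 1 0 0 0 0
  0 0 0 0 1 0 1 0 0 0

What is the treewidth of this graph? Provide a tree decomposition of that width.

Treewidth 2.
One such decomposition:
Bags: B1 = {4, 6, 9}  B2 = {3, 4, 6}  B3 = {2, 3, 6}  B4 = {1, 2, 6}  B5 = {1, 6, 7}  B6 = {6, 7, 10}  B7 = {5, 6, 10}  B8 = {5, 6, 8}
Tree: B1–B2, B2–B3, B3–B4, B4–B5, B5–B6, B6–B7, B7–B8

Every bag has size at most 3, so the width is 3 − 1 = 2 and tw(G) ≤ 2. The edges 6–9–4–3–2–1–7–10–5–8–6 form a cycle, so G is not a tree and its treewidth is at least 2. Combining the bounds, tw(G) = 2.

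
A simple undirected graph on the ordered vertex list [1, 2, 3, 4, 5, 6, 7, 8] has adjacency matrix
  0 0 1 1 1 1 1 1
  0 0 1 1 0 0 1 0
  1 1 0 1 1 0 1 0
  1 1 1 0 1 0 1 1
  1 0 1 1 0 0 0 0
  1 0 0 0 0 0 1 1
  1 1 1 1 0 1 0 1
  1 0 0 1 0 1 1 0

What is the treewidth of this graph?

A width-3 tree decomposition is:
Bags: B1 = {1, 4, 7, 8}  B2 = {1, 6, 7, 8}  B3 = {1, 3, 4, 7}  B4 = {1, 3, 4, 5}  B5 = {2, 3, 4, 7}
Tree: B1–B2, B1–B3, B3–B4, B3–B5
The largest bag has 4 vertices, giving width 3; this decomposition certifies tw(G) ≤ 3. For the lower bound, the 4 vertices {1, 4, 7, 8} are pairwise adjacent, and any tree decomposition puts a clique entirely inside one bag — forcing width ≥ 3. The upper and lower bounds meet at 3, so that is the treewidth.

3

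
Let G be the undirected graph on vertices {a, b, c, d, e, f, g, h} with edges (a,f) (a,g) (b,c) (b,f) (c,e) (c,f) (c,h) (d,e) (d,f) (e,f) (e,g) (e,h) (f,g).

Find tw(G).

A width-2 tree decomposition is:
Bags: B1 = {d, e, f}  B2 = {c, e, f}  B3 = {e, f, g}  B4 = {a, f, g}  B5 = {c, e, h}  B6 = {b, c, f}
Tree: B1–B2, B1–B3, B3–B4, B2–B5, B2–B6
Every bag has size at most 3, so the width is 3 − 1 = 2 and tw(G) ≤ 2. For the lower bound, the 3 vertices {c, e, h} are pairwise adjacent, and any tree decomposition puts a clique entirely inside one bag — forcing width ≥ 2. Therefore the treewidth is 2.

2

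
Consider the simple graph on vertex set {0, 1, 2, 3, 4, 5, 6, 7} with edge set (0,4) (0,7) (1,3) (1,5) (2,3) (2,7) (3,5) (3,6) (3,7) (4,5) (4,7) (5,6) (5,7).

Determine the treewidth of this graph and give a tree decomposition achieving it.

Each bag holds 3 vertices, so the decomposition has width 2, which upper-bounds the treewidth. Conversely, {0, 4, 7} is a clique of size 3, and the vertices of any clique must share a bag in every tree decomposition; so some bag has ≥ 3 vertices and tw(G) ≥ 2. Therefore the treewidth is 2.

Treewidth 2.
One optimal decomposition is:
Bags: B1 = {4, 5, 7}  B2 = {0, 4, 7}  B3 = {3, 5, 7}  B4 = {1, 3, 5}  B5 = {2, 3, 7}  B6 = {3, 5, 6}
Tree: B1–B2, B1–B3, B3–B4, B3–B5, B4–B6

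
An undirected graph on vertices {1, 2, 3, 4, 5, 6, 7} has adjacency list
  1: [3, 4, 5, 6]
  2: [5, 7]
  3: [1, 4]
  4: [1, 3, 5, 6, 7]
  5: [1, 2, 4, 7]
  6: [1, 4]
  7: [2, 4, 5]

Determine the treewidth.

2

A width-2 tree decomposition is:
Bags: B1 = {1, 4, 5}  B2 = {4, 5, 7}  B3 = {2, 5, 7}  B4 = {1, 4, 6}  B5 = {1, 3, 4}
Tree: B1–B2, B2–B3, B1–B4, B1–B5
Every bag has size at most 3, so the width is 3 − 1 = 2 and tw(G) ≤ 2. On the other hand G contains the 3-clique {2, 5, 7}. A clique must lie in a single bag of any decomposition, so no decomposition can have width below 2. Hence tw(G) = 2 exactly.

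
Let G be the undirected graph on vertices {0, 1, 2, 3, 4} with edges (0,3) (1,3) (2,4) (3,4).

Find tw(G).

A width-1 tree decomposition is:
Bags: B1 = {3, 4}  B2 = {1, 3}  B3 = {0, 3}  B4 = {2, 4}
Tree: B1–B2, B1–B3, B1–B4
The largest bag has 2 vertices, giving width 1; this decomposition certifies tw(G) ≤ 1. G has an edge, so its treewidth is at least 1. Combining the bounds, tw(G) = 1.

1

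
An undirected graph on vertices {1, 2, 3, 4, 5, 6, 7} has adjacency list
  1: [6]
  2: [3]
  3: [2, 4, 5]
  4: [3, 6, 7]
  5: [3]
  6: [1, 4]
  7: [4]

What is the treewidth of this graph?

1

A width-1 tree decomposition is:
Bags: B1 = {2, 3}  B2 = {3, 4}  B3 = {4, 6}  B4 = {3, 5}  B5 = {1, 6}  B6 = {4, 7}
Tree: B1–B2, B2–B3, B2–B4, B3–B5, B3–B6
Every bag has size at most 2, so the width is 2 − 1 = 1 and tw(G) ≤ 1. Any graph with an edge has treewidth ≥ 1, and G has the edge 2–3. Therefore the treewidth is 1.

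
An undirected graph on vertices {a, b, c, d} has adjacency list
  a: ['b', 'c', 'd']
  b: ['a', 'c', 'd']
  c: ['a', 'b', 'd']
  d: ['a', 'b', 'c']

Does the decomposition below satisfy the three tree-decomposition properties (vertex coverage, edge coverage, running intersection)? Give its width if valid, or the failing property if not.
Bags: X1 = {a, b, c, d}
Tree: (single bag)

Yes; width 3.

Vertex coverage: the bags together contain {a, b, c, d}, the full vertex set. Edge coverage: each edge of G has both endpoints in at least one bag. Running intersection: for every vertex, the bags containing it form a connected subtree. All three properties hold, so this is a valid tree decomposition of width max|bag| − 1 = 3, and hence tw(G) ≤ 3.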